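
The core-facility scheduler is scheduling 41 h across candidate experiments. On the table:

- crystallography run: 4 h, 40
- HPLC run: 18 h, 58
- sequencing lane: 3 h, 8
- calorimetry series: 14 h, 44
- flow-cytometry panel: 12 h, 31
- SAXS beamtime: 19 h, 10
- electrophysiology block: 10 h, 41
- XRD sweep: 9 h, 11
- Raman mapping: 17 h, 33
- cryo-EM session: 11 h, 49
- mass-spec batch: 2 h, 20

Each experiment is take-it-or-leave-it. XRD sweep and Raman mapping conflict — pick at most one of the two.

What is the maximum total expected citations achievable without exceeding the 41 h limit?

194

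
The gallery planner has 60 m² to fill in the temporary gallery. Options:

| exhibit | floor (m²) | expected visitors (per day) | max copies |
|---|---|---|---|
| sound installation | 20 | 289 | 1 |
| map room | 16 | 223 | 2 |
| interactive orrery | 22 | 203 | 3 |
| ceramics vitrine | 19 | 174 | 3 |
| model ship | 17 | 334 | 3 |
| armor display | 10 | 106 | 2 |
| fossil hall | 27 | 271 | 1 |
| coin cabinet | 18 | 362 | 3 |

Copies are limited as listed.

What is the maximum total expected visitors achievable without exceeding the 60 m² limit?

By expected visitors per m²: coin cabinet 20.11, model ship 19.65, sound installation 14.45 lead.
The ratio ordering already packs tightly: 3×coin cabinet, 54 m², 1086.
No other feasible combination exceeds 1086.

1086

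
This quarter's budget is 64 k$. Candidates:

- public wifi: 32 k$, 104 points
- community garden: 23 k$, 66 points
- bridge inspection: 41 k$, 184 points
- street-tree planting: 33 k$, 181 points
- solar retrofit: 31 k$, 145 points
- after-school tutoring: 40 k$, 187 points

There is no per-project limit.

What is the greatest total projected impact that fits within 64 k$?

326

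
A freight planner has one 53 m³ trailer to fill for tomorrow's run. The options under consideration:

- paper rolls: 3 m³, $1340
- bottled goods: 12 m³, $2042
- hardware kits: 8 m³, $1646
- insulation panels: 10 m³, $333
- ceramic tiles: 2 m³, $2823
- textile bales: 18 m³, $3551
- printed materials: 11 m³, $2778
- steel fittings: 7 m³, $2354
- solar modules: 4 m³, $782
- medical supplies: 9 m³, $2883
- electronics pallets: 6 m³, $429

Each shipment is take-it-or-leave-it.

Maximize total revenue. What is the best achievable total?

15866

By revenue per m³: ceramic tiles 1411.50, paper rolls 446.67, steel fittings 336.29 lead.
A density-first pass picks paper rolls + hardware kits + ceramic tiles + printed materials + steel fittings + solar modules + medical supplies + electronics pallets — 15035 at 50 m³.
Dropping solar modules and electronics pallets frees 10 m³; slotting in bottled goods (12 m³) lifts the total to 15866 at 52 m³.
An exhaustive check of the 2048 subsets confirms 15866.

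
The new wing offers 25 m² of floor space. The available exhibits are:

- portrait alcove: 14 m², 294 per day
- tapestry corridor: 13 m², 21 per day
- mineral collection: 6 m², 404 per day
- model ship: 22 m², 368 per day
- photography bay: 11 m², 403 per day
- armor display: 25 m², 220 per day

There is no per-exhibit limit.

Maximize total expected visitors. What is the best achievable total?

Best packing: 4×mineral collection — 24 m², 1616 total.
The spare 1 m² is too small for any remaining exhibit, and no exchange beats 1616.

1616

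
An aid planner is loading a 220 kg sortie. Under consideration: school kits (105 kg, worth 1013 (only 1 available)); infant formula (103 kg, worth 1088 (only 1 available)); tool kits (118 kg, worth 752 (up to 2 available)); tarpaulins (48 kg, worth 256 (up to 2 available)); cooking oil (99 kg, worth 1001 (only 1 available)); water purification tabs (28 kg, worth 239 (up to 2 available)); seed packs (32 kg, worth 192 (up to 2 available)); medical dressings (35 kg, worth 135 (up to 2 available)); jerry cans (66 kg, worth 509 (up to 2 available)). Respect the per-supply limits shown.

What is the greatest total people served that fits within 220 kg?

Filling by ratio: infant formula + cooking oil for 2089, with 18 kg left unused.
Replace cooking oil with school kits: the trade gains 12 net, giving 2101 at 208 kg.

2101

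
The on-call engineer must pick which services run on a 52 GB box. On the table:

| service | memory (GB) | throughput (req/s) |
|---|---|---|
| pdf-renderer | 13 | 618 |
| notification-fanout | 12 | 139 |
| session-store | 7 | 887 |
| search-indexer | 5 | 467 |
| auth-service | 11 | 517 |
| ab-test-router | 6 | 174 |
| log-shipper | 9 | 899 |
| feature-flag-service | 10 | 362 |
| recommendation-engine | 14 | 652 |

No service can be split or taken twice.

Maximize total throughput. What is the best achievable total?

The ratio heuristic lands on pdf-renderer + session-store + search-indexer + auth-service + ab-test-router + log-shipper (3562) but leaves 1 GB idle.
Replace pdf-renderer with recommendation-engine: the trade gains 34 net, giving 3596 at 52 GB.
Runner-up pdf-renderer + session-store + search-indexer + auth-service + ab-test-router + log-shipper tops out at 3562.

3596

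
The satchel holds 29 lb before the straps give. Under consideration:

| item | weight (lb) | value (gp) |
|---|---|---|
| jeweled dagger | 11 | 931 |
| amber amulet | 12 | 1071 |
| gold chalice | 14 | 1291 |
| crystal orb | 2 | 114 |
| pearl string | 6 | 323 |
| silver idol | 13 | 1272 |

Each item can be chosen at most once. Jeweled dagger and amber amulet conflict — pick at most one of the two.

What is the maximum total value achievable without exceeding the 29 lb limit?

2677

By value per lb: silver idol 97.85, gold chalice 92.21, amber amulet 89.25, jeweled dagger 84.64 lead.
The ratio ordering already packs tightly: gold chalice + crystal orb + silver idol, 29 lb, 2677.
Nothing else feasible within 29 lb beats 2677.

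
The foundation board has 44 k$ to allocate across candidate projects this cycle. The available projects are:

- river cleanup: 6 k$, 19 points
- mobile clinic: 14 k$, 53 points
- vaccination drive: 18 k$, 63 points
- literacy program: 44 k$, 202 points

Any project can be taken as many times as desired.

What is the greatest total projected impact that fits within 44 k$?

202

Density check — literacy program 4.59, mobile clinic 3.79, vaccination drive 3.50 are the best per k$.
The ratio ordering already packs tightly: literacy program, 44 k$, 202.
That's the maximum — no swap from here does better than 202.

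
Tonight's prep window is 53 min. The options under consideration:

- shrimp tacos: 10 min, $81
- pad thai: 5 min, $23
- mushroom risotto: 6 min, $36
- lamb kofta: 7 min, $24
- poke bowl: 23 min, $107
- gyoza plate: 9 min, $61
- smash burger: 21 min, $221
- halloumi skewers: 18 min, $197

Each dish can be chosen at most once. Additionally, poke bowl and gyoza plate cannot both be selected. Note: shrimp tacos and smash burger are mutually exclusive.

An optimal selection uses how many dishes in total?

Best achievable profit is 502.
For example pad thai + gyoza plate + smash burger + halloumi skewers achieves it, using 53 min.
All optima have 4 dishes.

4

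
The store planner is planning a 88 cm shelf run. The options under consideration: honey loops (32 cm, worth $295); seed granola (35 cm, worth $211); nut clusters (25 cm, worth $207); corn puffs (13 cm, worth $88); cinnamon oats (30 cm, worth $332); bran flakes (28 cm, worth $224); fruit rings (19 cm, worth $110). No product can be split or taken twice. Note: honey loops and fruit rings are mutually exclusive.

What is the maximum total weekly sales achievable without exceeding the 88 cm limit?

834

Taking honey loops + nut clusters + cinnamon oats: 87 cm used, 834 in weekly sales.
Every other selection either busts 88 cm or breaks a pairing rule or fails to beat 834.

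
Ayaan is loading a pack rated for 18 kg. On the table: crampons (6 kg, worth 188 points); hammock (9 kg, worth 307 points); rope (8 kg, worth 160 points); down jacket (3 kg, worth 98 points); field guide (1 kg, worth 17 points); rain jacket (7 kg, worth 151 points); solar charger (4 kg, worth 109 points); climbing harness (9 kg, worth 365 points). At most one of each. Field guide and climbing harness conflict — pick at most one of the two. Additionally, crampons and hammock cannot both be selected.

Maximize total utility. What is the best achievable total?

Density check — climbing harness 40.56, hammock 34.11, down jacket 32.67, crampons 31.33 are the best per kg.
Best packing: hammock + climbing harness — 18 kg, 672 total.
Next best is crampons + down jacket + climbing harness at 651 (18 kg) — short by 21.

672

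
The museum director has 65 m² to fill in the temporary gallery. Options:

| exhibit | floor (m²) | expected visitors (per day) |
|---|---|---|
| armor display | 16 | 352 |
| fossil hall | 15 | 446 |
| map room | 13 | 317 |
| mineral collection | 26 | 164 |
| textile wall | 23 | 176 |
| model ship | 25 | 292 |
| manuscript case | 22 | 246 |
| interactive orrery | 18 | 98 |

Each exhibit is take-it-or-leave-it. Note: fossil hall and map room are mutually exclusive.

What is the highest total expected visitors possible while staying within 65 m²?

Best packing: armor display + fossil hall + model ship — 56 m², 1090 total.
Next best is armor display + fossil hall + manuscript case at 1044 (53 m²) — short by 46.

1090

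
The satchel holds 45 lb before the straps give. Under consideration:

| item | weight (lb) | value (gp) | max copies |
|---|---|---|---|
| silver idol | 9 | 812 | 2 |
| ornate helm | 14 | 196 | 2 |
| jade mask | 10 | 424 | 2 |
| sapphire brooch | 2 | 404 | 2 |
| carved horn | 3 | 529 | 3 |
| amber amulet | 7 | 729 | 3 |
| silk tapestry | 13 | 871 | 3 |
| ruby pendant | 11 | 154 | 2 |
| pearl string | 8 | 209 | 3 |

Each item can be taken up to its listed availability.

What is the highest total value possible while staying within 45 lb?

5477

The ratio heuristic lands on silver idol + 2×sapphire brooch + 3×carved horn + 3×amber amulet (5394) but leaves 2 lb idle.
Replace amber amulet with silver idol: the trade gains 83 net, giving 5477 at 45 lb.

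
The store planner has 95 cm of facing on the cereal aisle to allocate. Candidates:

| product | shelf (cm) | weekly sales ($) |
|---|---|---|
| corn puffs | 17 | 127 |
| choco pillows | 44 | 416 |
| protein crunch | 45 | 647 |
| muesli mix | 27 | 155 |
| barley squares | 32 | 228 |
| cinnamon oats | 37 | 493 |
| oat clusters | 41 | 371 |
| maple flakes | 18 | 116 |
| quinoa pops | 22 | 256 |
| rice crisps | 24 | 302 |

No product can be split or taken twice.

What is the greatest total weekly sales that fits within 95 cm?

1205

Greedy by ratio would take protein crunch + cinnamon oats: 82 cm used, total 1140.
The 37 cm tied up in cinnamon oats is better spent on quinoa pops + rice crisps — total rises to 1205 (91 cm).
Runner-up protein crunch + cinnamon oats tops out at 1140.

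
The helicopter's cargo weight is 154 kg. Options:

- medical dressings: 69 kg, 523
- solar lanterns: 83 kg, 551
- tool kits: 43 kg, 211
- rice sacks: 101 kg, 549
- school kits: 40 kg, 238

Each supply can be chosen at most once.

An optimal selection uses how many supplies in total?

Optimal total is 1074.
For example medical dressings + solar lanterns achieves it, using 152 kg.
Every optimal selection uses 2 supplies.

2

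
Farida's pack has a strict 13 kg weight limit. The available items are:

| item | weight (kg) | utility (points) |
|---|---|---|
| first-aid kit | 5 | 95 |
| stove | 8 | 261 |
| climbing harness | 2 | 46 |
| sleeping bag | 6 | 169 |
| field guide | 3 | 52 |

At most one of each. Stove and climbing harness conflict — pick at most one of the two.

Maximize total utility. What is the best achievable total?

First-aid kit + stove uses 13 of the 13 kg and totals 356.
Nothing else feasible within 13 kg beats 356.

356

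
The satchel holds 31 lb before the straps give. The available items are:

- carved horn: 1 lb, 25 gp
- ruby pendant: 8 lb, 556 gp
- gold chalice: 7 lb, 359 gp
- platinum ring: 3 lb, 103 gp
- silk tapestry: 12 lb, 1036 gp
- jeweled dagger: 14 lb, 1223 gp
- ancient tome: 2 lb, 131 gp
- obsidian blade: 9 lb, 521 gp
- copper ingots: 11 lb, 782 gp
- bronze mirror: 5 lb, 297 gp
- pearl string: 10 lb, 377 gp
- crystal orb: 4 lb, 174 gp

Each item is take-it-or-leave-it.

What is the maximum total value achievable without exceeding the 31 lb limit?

2556

By value per lb: jeweled dagger 87.36, silk tapestry 86.33, copper ingots 71.09, ruby pendant 69.50 lead.
A density-first pass picks platinum ring + silk tapestry + jeweled dagger + ancient tome — 2493 at 31 lb.
Replace platinum ring and ancient tome with bronze mirror: the trade gains 63 net, giving 2556 at 31 lb.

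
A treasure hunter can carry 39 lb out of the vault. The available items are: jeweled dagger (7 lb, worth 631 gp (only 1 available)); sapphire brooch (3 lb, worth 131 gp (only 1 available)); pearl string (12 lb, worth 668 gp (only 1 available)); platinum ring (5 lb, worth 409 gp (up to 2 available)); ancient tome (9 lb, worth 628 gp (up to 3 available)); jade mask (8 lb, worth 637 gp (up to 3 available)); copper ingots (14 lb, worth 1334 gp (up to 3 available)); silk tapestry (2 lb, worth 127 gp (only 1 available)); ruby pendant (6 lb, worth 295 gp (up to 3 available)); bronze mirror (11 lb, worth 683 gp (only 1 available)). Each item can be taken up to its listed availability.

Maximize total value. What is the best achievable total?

3486

The ratio heuristic lands on jeweled dagger + 2×copper ingots + silk tapestry (3426) but leaves 2 lb idle.
Dropping jeweled dagger and silk tapestry frees 9 lb; slotting in 2×platinum ring (10 lb) lifts the total to 3486 at 38 lb.
That's the maximum — no swap from here does better than 3486.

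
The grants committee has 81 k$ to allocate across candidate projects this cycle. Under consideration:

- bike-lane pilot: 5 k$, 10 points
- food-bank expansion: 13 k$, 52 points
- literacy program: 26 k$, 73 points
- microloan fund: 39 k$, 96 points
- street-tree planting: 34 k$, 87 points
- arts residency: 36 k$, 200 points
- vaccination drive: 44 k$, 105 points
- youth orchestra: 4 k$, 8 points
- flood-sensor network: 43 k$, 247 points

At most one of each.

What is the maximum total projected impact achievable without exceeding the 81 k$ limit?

By projected impact per k$: flood-sensor network 5.74, arts residency 5.56, food-bank expansion 4.00 lead.
The ratio ordering already packs tightly: arts residency + flood-sensor network, 79 k$, 447.
An exhaustive check of the 512 subsets confirms 447.

447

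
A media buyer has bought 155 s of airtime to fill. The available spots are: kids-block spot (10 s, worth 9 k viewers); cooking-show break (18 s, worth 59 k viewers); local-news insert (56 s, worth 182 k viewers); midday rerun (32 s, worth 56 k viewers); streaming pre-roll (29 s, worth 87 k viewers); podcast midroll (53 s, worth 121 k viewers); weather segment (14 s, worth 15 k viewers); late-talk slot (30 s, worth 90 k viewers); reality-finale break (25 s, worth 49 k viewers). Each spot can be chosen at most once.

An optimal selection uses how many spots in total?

Best achievable expected reach is 433.
cooking-show break + local-news insert + streaming pre-roll + weather segment + late-talk slot hits 433 at 147 s.
Any selection reaching 433 contains exactly 5 spots.

5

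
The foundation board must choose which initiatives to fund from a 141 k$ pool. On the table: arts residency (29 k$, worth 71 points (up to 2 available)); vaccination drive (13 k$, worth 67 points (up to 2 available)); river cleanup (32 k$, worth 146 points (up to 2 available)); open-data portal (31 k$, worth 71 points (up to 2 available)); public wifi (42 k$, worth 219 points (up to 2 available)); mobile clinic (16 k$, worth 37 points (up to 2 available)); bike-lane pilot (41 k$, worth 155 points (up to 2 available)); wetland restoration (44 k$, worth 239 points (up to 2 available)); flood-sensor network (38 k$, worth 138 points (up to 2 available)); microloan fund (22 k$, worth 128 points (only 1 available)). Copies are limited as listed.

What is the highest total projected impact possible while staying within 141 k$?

744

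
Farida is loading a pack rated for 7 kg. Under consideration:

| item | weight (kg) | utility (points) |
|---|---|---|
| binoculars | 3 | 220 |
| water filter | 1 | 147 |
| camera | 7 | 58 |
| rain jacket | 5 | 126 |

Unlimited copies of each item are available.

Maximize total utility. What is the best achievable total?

1029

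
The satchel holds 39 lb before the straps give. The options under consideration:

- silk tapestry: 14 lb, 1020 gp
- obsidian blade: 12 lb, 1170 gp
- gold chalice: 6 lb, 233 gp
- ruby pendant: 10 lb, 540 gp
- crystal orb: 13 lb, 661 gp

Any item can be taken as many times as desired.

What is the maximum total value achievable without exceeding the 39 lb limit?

3510

Density check — obsidian blade 97.50, silk tapestry 72.86, ruby pendant 54.00, crystal orb 50.85 are the best per lb.
The ratio ordering already packs tightly: 3×obsidian blade, 36 lb, 3510.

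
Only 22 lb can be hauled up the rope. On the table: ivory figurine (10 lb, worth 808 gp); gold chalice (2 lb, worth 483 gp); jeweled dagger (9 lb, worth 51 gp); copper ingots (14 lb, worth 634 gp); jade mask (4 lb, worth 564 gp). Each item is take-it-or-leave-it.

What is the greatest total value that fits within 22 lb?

Ivory figurine + gold chalice + jade mask uses 16 of the 22 lb and totals 1855.

1855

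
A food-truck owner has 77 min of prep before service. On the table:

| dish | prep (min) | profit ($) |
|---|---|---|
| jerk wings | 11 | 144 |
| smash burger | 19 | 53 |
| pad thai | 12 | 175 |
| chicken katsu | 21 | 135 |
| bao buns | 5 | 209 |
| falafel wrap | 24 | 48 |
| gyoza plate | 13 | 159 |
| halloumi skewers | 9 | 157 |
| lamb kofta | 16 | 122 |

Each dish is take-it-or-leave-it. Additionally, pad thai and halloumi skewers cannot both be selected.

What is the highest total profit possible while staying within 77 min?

926

By profit per min: bao buns 41.80, halloumi skewers 17.44, pad thai 14.58 lead.
Taking jerk wings + chicken katsu + bao buns + gyoza plate + halloumi skewers + lamb kofta: 75 min used, 926 in profit.
The closest alternative, jerk wings + smash burger + pad thai + bao buns + gyoza plate + lamb kofta, reaches only 862.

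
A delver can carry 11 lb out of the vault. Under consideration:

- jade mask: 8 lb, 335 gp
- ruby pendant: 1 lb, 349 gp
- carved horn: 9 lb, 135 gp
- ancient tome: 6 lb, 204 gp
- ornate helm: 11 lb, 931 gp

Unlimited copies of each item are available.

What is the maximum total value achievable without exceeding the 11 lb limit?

3839

Best packing: 11×ruby pendant — 11 lb, 3839 total.
That's the maximum — no swap from here does better than 3839.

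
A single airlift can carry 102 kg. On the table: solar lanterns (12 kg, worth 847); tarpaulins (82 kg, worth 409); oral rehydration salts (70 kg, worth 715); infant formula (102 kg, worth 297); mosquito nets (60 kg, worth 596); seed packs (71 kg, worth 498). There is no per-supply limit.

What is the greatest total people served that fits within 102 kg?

6776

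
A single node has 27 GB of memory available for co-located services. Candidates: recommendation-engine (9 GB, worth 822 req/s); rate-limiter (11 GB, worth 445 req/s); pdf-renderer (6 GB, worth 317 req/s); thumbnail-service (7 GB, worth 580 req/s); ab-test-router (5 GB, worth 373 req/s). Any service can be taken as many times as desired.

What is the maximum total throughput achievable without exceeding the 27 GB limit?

By throughput per GB: recommendation-engine 91.33, thumbnail-service 82.86, ab-test-router 74.60 lead.
3×recommendation-engine uses 27 of the 27 GB and totals 2466.

2466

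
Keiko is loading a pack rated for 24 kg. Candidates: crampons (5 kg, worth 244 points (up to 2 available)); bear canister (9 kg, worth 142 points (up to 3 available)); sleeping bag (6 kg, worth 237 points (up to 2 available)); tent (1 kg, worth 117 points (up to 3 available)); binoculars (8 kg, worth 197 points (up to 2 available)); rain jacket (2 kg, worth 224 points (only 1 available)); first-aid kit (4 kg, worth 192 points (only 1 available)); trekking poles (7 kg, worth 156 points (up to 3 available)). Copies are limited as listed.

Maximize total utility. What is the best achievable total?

1375

Taking the top-ratio items first gives 2×crampons + 3×tent + rain jacket + first-aid kit for 1255 (19 kg).
The 1 kg tied up in tent is better spent on sleeping bag — total rises to 1375 (24 kg).
That's the maximum — no swap from here does better than 1375.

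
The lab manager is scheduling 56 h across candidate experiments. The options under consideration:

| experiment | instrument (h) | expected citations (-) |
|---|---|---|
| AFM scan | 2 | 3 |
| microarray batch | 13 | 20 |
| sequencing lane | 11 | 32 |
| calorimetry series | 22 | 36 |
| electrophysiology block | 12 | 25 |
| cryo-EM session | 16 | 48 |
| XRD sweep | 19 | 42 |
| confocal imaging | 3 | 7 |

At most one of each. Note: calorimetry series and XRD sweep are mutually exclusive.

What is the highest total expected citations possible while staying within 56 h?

Microarray batch + sequencing lane + electrophysiology block + cryo-EM session + confocal imaging uses 55 of the 56 h and totals 132.
AFM scan + sequencing lane + cryo-EM session + XRD sweep + confocal imaging (51 h) also reaches 132 — a tie, but nothing goes higher.

132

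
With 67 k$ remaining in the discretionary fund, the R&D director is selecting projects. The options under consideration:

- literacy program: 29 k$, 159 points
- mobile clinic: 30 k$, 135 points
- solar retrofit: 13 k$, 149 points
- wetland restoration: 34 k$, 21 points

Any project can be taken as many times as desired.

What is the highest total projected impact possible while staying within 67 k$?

745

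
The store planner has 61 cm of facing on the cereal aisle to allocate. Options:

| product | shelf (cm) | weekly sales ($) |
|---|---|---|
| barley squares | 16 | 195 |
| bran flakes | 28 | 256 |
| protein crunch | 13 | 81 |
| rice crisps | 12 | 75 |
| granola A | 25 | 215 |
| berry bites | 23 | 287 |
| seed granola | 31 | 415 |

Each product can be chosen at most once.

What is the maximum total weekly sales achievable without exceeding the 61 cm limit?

Berry bites + seed granola uses 54 of the 61 cm and totals 702.
The spare 7 cm is too small for any remaining product, and no exchange beats 702.

702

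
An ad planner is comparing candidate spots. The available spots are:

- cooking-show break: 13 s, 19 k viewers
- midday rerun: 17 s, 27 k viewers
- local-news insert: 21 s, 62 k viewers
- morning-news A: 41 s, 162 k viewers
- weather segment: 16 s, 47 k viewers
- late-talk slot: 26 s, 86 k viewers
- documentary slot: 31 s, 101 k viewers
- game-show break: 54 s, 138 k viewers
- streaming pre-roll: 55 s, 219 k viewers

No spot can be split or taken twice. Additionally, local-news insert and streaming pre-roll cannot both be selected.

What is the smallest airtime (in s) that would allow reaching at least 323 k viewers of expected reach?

Need the lightest bundle worth ≥ 323.
Taking local-news insert + morning-news A + documentary slot gives 325 (≥ 323) for 93 s.
No combination under 93 s hits 323.

93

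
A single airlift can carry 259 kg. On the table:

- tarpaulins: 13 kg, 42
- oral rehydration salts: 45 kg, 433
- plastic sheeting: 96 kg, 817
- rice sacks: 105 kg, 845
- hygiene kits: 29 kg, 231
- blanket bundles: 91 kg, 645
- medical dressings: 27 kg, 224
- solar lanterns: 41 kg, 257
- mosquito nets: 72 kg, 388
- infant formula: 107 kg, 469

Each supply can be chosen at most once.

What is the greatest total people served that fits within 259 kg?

Filling by ratio: tarpaulins + oral rehydration salts + plastic sheeting + hygiene kits + medical dressings + solar lanterns for 2004, with 8 kg left unused.
Dropping hygiene kits and medical dressings and solar lanterns frees 97 kg; slotting in rice sacks (105 kg) lifts the total to 2137 at 259 kg.
That's the maximum — no swap from here does better than 2137.

2137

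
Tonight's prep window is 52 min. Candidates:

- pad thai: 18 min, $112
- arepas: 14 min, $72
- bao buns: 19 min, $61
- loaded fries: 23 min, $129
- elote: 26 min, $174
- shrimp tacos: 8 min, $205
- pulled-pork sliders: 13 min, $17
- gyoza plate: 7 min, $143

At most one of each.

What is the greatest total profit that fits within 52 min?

549

By profit per min: shrimp tacos 25.62, gyoza plate 20.43, elote 6.69 lead.
Filling by ratio: elote + shrimp tacos + gyoza plate for 522, with 11 min left unused.
The 26 min tied up in elote is better spent on arepas + loaded fries — total rises to 549 (52 min).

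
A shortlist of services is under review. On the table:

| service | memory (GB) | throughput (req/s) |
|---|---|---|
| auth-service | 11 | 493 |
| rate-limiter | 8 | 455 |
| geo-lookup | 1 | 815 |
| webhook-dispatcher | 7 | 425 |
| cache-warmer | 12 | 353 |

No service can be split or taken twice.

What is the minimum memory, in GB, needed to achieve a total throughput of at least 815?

1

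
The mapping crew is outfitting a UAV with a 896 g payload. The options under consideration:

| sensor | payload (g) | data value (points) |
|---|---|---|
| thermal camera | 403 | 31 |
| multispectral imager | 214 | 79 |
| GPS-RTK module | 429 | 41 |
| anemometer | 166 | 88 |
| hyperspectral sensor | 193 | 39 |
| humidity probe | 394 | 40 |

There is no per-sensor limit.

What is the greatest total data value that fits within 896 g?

The ratio ordering already packs tightly: 5×anemometer, 830 g, 440.

440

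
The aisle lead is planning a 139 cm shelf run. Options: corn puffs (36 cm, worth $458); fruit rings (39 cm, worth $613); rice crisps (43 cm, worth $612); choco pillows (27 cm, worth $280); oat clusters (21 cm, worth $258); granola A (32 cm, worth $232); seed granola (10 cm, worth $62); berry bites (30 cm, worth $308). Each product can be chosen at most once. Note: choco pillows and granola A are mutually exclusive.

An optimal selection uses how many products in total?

Best achievable weekly sales is 1941.
corn puffs + fruit rings + rice crisps + oat clusters hits 1941 at 139 cm.
Any selection reaching 1941 contains exactly 4 products.

4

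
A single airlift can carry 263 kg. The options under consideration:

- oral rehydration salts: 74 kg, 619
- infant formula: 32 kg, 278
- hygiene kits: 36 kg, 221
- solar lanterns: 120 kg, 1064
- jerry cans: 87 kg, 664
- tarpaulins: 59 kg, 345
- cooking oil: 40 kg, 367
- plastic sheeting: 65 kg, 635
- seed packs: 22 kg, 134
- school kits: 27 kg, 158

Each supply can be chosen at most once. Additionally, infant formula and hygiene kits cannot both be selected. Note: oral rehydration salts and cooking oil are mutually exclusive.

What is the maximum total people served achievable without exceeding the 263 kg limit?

Taking infant formula + solar lanterns + cooking oil + plastic sheeting: 257 kg used, 2344 in people served.

2344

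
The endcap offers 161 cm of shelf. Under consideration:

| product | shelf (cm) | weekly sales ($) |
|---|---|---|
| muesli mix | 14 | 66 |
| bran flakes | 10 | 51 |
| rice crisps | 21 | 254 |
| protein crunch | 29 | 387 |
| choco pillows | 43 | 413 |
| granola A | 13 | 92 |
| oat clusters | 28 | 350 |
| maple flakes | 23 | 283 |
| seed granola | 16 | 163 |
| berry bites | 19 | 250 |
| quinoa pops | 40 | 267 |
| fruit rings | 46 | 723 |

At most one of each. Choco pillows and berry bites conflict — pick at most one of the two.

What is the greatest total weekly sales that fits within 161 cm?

Protein crunch + oat clusters + maple flakes + seed granola + berry bites + fruit rings uses 161 of the 161 cm and totals 2156.
An exhaustive check of the 4096 subsets confirms 2156.

2156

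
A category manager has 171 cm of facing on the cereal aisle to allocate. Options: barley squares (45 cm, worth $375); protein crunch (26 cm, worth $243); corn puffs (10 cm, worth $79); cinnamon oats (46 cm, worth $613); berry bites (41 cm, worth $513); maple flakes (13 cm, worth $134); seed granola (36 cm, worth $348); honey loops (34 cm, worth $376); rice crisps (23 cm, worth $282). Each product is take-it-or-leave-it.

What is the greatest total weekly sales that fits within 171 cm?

Density check — cinnamon oats 13.33, berry bites 12.51, rice crisps 12.26, honey loops 11.06 are the best per cm.
Greedy by ratio would take corn puffs + cinnamon oats + berry bites + maple flakes + honey loops + rice crisps: 167 cm used, total 1997.
The 23 cm tied up in corn puffs and maple flakes is better spent on protein crunch — total rises to 2027 (170 cm).
No other feasible combination exceeds 2027.

2027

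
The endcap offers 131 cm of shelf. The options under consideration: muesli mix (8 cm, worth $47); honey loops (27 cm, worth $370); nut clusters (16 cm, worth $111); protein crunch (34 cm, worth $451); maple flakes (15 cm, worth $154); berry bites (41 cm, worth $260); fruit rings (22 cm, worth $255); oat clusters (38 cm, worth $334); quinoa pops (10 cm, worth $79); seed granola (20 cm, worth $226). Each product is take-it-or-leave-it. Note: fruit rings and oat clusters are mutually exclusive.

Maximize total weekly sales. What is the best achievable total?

1535

Taking honey loops + protein crunch + maple flakes + fruit rings + quinoa pops + seed granola: 128 cm used, 1535 in weekly sales.
Next best is muesli mix + honey loops + protein crunch + maple flakes + fruit rings + seed granola at 1503 (126 cm) — short by 32.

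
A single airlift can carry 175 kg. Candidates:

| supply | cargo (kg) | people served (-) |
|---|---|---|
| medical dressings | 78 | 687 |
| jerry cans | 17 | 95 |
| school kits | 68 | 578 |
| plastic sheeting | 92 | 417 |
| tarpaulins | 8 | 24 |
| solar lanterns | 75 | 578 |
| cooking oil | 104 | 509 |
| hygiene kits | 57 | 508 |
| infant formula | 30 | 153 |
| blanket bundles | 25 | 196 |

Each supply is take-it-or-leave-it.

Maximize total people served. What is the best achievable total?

By people served per kg: hygiene kits 8.91, medical dressings 8.81, school kits 8.50 lead.
Filling by ratio: medical dressings + tarpaulins + hygiene kits + blanket bundles for 1415, with 7 kg left unused.
The 65 kg tied up in tarpaulins and hygiene kits is better spent on school kits — total rises to 1461 (171 kg).

1461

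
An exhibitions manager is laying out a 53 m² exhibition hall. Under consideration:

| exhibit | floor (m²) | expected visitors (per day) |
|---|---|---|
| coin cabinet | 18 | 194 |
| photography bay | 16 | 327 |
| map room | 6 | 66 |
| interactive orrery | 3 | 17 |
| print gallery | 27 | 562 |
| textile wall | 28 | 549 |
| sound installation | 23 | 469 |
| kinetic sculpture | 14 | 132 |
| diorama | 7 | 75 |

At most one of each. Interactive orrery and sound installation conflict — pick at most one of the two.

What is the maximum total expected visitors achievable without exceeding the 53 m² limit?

1031

By expected visitors per m²: print gallery 20.81, photography bay 20.44, sound installation 20.39, textile wall 19.61 lead.
A density-first pass picks photography bay + map room + interactive orrery + print gallery — 972 at 52 m².
Replace photography bay and map room and interactive orrery with sound installation: the trade gains 59 net, giving 1031 at 50 m².
Nothing else feasible within 53 m² beats 1031.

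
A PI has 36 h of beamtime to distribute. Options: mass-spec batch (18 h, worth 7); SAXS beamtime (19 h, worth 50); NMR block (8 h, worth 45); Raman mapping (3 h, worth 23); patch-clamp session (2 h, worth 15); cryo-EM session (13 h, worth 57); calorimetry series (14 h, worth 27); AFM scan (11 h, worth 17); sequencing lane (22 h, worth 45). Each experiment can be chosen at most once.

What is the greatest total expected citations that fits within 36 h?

142

Greedy by ratio would take NMR block + Raman mapping + patch-clamp session + cryo-EM session: 26 h used, total 140.
Dropping patch-clamp session frees 2 h; slotting in AFM scan (11 h) lifts the total to 142 at 35 h.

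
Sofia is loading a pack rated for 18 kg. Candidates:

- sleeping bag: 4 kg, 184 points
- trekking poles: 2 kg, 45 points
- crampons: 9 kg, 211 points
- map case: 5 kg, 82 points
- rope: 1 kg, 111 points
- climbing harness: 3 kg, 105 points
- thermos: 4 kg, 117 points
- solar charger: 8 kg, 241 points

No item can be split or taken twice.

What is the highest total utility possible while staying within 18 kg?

Density check — rope 111.00, sleeping bag 46.00, climbing harness 35.00 are the best per kg.
The ratio ordering already packs tightly: sleeping bag + trekking poles + rope + climbing harness + solar charger, 18 kg, 686.
The closest alternative, sleeping bag + rope + thermos + solar charger, reaches only 653.

686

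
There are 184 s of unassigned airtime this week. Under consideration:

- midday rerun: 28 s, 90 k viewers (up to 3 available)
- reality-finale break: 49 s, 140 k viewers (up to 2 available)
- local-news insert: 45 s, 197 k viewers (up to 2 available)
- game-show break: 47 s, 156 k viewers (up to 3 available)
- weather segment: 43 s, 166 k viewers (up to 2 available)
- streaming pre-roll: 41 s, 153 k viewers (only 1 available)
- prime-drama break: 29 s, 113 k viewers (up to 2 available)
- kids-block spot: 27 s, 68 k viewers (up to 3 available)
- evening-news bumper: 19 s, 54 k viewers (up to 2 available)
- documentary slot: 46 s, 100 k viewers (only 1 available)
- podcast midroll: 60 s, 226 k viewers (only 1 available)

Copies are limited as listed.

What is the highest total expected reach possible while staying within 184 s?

733

Ranking by ratio (expected reach/s): local-news insert 4.38, prime-drama break 3.90, weather segment 3.86, podcast midroll 3.77.
Filling by ratio: midday rerun + 2×local-news insert + 2×prime-drama break for 710, with 8 s left unused.
The 57 s tied up in midday rerun and prime-drama break is better spent on podcast midroll — total rises to 733 (179 s).
Nothing else within 184 s beats 733.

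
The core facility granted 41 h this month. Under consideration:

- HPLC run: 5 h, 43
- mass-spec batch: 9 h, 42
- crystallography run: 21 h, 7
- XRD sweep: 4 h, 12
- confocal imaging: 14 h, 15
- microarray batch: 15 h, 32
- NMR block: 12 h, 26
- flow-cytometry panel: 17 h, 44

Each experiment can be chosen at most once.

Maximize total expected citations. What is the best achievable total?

143

Filling by ratio: HPLC run + mass-spec batch + XRD sweep + flow-cytometry panel for 141, with 6 h left unused.
The 21 h tied up in XRD sweep and flow-cytometry panel is better spent on microarray batch + NMR block — total rises to 143 (41 h).
Runner-up HPLC run + mass-spec batch + XRD sweep + flow-cytometry panel tops out at 141.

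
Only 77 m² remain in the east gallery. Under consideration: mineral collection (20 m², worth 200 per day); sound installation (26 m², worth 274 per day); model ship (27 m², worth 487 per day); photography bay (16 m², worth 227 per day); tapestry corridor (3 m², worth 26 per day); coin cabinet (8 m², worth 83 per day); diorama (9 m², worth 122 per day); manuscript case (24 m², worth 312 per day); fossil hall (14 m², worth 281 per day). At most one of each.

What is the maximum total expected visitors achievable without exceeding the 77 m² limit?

Density check — fossil hall 20.07, model ship 18.04, photography bay 14.19 are the best per m².
Greedy by ratio would take model ship + photography bay + tapestry corridor + coin cabinet + diorama + fossil hall: 77 m² used, total 1226.
Dropping photography bay and coin cabinet frees 24 m²; slotting in manuscript case (24 m²) lifts the total to 1228 at 77 m².

1228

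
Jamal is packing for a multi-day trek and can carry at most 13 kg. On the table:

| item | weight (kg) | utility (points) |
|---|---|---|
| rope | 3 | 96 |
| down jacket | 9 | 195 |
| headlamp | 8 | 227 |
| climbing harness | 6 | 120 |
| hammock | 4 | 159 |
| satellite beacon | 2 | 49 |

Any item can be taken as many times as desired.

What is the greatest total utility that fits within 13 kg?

477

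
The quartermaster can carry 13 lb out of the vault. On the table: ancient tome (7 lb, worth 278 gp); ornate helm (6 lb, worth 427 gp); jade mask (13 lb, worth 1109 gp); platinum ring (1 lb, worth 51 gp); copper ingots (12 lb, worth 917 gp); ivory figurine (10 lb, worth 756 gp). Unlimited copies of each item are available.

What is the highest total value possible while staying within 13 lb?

Jade mask uses 13 of the 13 lb and totals 1109.
That's the maximum — no swap from here does better than 1109.

1109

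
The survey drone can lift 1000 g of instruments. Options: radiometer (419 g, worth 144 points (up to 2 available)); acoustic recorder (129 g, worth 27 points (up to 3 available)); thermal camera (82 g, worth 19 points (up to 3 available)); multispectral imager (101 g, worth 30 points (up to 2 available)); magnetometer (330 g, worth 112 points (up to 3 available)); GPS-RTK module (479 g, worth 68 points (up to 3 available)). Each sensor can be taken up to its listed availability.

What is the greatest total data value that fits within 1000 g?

Density check — radiometer 0.34, magnetometer 0.34, multispectral imager 0.30, thermal camera 0.23 are the best per g.
Taking the top-ratio sensors first gives 2×radiometer + multispectral imager for 318 (939 g).
The 939 g tied up in 2×radiometer and multispectral imager is better spent on 3×magnetometer — total rises to 336 (990 g).

336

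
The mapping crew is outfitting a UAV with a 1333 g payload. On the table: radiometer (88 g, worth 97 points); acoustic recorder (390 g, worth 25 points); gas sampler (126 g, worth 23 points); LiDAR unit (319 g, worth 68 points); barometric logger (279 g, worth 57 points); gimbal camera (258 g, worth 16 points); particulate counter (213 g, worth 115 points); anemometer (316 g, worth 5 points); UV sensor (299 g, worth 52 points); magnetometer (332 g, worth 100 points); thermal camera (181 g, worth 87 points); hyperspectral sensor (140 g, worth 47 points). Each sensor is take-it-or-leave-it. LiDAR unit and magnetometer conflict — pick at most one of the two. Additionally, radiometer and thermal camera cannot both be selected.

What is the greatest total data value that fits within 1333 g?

439

Radiometer + gas sampler + barometric logger + particulate counter + magnetometer + hyperspectral sensor uses 1178 of the 1333 g and totals 439.
Next best is radiometer + gas sampler + particulate counter + UV sensor + magnetometer + hyperspectral sensor at 434 (1198 g) — short by 5.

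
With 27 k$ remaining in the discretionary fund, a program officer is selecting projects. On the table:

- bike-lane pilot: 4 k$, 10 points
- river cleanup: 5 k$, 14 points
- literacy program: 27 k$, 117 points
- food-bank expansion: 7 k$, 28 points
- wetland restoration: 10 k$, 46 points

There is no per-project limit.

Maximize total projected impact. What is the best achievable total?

Ranking by ratio (projected impact/k$): wetland restoration 4.60, literacy program 4.33, food-bank expansion 4.00, river cleanup 2.80.
The ratio ordering already packs tightly: food-bank expansion + 2×wetland restoration, 27 k$, 120.

120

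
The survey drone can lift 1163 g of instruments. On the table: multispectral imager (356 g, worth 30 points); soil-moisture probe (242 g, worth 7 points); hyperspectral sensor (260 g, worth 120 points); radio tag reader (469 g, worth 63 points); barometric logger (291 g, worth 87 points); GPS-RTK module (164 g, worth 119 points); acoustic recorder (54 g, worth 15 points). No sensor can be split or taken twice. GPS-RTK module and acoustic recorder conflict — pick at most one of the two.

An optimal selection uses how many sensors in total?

4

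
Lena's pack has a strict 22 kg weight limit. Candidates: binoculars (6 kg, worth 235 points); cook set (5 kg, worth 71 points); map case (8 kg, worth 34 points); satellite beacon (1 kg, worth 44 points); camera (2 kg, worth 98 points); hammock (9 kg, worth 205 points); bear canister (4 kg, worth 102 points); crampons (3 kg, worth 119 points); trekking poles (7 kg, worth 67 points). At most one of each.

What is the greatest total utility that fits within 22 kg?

701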